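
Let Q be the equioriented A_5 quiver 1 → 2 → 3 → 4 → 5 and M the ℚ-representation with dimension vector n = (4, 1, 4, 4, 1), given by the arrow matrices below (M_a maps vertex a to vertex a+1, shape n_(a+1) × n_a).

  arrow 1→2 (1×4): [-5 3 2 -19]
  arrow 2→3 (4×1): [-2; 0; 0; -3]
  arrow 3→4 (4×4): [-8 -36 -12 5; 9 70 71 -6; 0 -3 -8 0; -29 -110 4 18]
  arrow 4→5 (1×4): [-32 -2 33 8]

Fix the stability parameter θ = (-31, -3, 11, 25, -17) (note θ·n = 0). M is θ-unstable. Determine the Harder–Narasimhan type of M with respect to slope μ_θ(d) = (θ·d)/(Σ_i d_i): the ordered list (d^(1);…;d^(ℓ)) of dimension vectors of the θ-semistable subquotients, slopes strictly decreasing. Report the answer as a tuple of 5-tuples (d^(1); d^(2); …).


Barcode: M ≅ I[1,1]^3, I[1,4], I[3,4]^2, I[3,5]. HN layers by μ_θ (5 steps, strictly decreasing):
  μ^(1)=25; μ^(2)=11; μ^(3)=19/3; μ^(4)=-3; μ^(5)=-31

((0, 0, 0, 3, 0); (0, 0, 3, 0, 0); (0, 0, 1, 1, 1); (0, 1, 0, 0, 0); (4, 0, 0, 0, 0))


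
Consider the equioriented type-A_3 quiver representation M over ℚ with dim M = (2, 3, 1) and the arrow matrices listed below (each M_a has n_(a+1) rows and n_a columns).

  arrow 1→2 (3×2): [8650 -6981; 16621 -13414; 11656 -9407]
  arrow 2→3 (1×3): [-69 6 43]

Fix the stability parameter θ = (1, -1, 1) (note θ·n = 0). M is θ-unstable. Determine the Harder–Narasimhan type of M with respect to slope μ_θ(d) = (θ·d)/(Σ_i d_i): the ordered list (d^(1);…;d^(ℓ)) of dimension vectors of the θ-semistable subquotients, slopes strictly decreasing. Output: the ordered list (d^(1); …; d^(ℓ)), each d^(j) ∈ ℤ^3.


Interval decomposition of M: I[1,2], I[1,3], I[2,2].
HN type (ℓ=3): μ^(1)=1; μ^(2)=0; μ^(3)=-1

((0, 0, 1); (2, 2, 0); (0, 1, 0))


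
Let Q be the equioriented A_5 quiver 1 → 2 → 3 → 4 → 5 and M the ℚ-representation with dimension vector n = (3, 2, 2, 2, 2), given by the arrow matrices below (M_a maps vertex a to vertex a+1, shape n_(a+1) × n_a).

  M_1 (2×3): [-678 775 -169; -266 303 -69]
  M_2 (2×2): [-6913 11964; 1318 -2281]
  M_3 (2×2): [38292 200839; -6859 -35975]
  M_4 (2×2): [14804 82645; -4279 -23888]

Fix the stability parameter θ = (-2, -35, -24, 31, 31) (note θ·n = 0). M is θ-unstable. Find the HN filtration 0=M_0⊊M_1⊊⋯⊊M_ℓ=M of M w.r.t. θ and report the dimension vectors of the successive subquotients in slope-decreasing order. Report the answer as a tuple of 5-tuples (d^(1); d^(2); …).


Interval decomposition of M: I[1,1], I[1,5]^2.
HN type (ℓ=3): μ^(1)=31; μ^(2)=-2; μ^(3)=-61/3

((0, 0, 0, 2, 2); (1, 0, 0, 0, 0); (2, 2, 2, 0, 0))


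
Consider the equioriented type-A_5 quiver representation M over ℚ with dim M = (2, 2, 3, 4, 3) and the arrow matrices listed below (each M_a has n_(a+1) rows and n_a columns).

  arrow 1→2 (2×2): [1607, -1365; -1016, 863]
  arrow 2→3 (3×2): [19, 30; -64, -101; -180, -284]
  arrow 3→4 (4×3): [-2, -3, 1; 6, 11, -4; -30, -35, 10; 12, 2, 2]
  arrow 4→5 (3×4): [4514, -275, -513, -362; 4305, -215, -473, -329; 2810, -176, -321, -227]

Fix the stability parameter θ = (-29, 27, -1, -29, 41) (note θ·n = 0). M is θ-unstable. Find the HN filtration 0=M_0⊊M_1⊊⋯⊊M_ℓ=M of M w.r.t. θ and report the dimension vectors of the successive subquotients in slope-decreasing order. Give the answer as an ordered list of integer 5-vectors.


Interval decomposition of M: I[1,3], I[1,5], I[3,5], I[4,4], I[4,5].
HN type (ℓ=5): μ^(1)=41; μ^(2)=13; μ^(3)=-1; μ^(4)=-15; μ^(5)=-29

((0, 0, 0, 0, 3); (0, 1, 1, 0, 0); (0, 1, 1, 1, 0); (0, 0, 1, 1, 0); (2, 0, 0, 2, 0))


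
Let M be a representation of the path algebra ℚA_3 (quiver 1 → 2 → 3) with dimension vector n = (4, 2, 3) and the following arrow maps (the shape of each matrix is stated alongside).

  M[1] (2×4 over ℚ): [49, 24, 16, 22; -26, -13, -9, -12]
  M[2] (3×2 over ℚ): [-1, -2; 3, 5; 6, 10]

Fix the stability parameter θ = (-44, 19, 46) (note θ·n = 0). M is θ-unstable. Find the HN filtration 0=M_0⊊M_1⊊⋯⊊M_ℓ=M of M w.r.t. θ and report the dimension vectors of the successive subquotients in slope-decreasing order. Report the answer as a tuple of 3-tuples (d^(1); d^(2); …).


Interval decomposition of M: I[1,1]^2, I[1,3]^2, I[3,3].
HN type (ℓ=3): μ^(1)=46; μ^(2)=19; μ^(3)=-44

((0, 0, 3); (0, 2, 0); (4, 0, 0))


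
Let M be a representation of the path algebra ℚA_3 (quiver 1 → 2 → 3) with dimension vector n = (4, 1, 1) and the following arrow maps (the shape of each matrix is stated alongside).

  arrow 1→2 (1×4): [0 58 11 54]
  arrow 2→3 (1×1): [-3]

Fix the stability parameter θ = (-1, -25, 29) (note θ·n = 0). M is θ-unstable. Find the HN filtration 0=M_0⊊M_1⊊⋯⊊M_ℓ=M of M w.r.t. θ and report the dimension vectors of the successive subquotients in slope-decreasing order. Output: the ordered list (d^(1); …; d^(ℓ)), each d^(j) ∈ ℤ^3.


Via rank(M_{q-1}∘⋯∘M_p): M ≅ I[1,1]^3, I[1,3].
μ_θ-semistable layers: μ^(1)=29; μ^(2)=-1; μ^(3)=-13

((0, 0, 1); (3, 0, 0); (1, 1, 0))


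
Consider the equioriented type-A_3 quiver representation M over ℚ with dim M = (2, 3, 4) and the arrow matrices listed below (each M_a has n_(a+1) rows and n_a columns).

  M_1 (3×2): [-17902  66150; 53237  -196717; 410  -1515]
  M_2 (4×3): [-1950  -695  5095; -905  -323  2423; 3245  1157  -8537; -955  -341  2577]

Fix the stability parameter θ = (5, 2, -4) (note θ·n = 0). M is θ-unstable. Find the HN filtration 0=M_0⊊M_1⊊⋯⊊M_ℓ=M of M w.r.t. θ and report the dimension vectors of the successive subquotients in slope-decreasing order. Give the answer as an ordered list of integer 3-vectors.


Via rank(M_{q-1}∘⋯∘M_p): M ≅ I[1,3]^2, I[2,2], I[3,3]^2.
μ_θ-semistable layers: μ^(1)=2; μ^(2)=1; μ^(3)=-4

((0, 1, 0); (2, 2, 2); (0, 0, 2))


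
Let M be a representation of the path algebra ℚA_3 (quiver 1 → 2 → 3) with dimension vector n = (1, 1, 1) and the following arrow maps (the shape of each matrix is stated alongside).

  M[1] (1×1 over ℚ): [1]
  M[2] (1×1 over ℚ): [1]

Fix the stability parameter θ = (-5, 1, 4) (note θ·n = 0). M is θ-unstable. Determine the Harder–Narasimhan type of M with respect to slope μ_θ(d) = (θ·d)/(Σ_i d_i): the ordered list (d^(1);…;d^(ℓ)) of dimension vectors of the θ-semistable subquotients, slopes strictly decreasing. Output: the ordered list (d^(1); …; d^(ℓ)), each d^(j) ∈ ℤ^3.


Interval decomposition of M: I[1,3].
HN type (ℓ=3): μ^(1)=4; μ^(2)=1; μ^(3)=-5

((0, 0, 1); (0, 1, 0); (1, 0, 0))


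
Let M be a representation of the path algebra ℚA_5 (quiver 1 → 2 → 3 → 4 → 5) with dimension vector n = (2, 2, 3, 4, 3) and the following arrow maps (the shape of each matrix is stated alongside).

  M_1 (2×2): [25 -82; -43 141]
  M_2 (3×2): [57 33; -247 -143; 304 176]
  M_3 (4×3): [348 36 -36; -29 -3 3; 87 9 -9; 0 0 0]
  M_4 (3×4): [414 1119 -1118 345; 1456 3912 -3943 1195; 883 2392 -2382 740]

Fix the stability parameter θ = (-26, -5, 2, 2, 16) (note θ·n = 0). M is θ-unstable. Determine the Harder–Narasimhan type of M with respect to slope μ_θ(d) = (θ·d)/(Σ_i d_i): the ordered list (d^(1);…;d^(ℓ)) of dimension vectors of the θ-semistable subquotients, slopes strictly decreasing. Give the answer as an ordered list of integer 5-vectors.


Via rank(M_{q-1}∘⋯∘M_p): M ≅ I[1,2], I[1,3], I[3,3], I[3,5], I[4,4], I[4,5]^2.
μ_θ-semistable layers: μ^(1)=16; μ^(2)=2; μ^(3)=-5; μ^(4)=-26

((0, 0, 0, 0, 3); (0, 0, 3, 4, 0); (0, 2, 0, 0, 0); (2, 0, 0, 0, 0))


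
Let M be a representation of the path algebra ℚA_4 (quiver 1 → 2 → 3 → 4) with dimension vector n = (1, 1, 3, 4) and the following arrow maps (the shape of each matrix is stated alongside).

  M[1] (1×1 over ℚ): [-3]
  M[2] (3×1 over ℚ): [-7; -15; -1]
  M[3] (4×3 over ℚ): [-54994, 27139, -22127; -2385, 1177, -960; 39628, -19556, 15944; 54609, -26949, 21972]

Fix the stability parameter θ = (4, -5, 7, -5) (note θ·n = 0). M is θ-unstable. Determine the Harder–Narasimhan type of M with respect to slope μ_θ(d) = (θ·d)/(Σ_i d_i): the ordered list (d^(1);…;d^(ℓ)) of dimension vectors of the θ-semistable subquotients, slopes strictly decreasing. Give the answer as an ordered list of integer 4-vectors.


Barcode: M ≅ I[1,3], I[3,4]^2, I[4,4]^2. HN layers by μ_θ (4 steps, strictly decreasing):
  μ^(1)=7; μ^(2)=1; μ^(3)=-1/2; μ^(4)=-5

((0, 0, 1, 0); (0, 0, 2, 2); (1, 1, 0, 0); (0, 0, 0, 2))


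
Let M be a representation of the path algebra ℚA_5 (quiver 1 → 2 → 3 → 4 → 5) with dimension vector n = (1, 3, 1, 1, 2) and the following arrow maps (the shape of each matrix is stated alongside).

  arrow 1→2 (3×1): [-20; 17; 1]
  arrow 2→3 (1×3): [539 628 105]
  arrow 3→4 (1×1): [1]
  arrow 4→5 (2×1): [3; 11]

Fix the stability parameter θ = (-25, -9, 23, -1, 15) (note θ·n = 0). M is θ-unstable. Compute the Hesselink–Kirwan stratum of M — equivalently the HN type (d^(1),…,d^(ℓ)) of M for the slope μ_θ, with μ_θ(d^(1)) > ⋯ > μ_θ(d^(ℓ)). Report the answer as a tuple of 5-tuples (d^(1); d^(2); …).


Barcode: M ≅ I[1,5], I[2,2]^2, I[5,5]. HN layers by μ_θ (4 steps, strictly decreasing):
  μ^(1)=15; μ^(2)=11; μ^(3)=-9; μ^(4)=-25

((0, 0, 0, 0, 2); (0, 0, 1, 1, 0); (0, 3, 0, 0, 0); (1, 0, 0, 0, 0))


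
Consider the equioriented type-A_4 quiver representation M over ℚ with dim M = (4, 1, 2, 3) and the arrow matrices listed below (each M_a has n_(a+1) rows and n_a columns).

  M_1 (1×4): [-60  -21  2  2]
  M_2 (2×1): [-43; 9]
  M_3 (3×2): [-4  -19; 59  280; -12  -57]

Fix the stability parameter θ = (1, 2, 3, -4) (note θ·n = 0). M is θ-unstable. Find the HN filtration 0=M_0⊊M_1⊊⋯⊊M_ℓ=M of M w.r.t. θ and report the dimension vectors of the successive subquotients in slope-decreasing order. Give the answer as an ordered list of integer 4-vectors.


Interval decomposition of M: I[1,1]^3, I[1,4], I[3,4], I[4,4].
HN type (ℓ=4): μ^(1)=1; μ^(2)=1/2; μ^(3)=-1/2; μ^(4)=-4

((3, 0, 0, 0); (1, 1, 1, 1); (0, 0, 1, 1); (0, 0, 0, 1))


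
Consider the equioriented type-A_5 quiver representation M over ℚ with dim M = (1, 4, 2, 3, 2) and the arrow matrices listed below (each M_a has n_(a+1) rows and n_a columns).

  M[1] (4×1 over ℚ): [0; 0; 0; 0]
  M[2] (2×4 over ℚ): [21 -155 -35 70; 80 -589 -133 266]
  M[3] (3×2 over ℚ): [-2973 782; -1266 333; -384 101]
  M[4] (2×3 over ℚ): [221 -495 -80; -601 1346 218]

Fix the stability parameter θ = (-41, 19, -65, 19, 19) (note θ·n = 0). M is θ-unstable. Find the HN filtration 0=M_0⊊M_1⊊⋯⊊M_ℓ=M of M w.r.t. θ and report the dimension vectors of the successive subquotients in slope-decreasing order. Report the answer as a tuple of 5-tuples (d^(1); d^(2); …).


Barcode: M ≅ I[1,1], I[2,2]^2, I[2,5]^2, I[4,4]. HN layers by μ_θ (3 steps, strictly decreasing):
  μ^(1)=19; μ^(2)=-23; μ^(3)=-41

((0, 2, 0, 3, 2); (0, 2, 2, 0, 0); (1, 0, 0, 0, 0))


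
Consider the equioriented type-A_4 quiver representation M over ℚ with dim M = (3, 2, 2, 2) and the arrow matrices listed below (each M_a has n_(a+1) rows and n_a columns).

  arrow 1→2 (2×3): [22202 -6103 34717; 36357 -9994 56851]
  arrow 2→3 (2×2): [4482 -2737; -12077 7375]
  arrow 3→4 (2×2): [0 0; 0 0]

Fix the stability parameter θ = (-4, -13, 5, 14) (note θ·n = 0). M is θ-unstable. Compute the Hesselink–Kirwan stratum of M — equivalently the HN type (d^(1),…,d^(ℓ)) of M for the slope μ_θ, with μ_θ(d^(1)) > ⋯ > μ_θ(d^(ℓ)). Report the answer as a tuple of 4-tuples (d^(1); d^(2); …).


Barcode: M ≅ I[1,1], I[1,3]^2, I[4,4]^2. HN layers by μ_θ (4 steps, strictly decreasing):
  μ^(1)=14; μ^(2)=5; μ^(3)=-4; μ^(4)=-17/2

((0, 0, 0, 2); (0, 0, 2, 0); (1, 0, 0, 0); (2, 2, 0, 0))


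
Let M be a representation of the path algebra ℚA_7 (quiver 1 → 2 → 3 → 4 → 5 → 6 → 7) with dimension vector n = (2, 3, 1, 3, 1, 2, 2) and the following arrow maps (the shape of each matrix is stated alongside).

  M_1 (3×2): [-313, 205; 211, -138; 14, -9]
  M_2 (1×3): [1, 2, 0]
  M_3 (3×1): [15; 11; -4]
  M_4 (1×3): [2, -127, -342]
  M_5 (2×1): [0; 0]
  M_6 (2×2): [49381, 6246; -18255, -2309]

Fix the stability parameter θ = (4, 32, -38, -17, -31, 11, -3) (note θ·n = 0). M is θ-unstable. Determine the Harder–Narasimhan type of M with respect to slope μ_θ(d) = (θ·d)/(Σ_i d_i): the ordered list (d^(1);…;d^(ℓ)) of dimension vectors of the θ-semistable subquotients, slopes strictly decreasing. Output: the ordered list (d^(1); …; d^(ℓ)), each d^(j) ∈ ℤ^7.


Barcode: M ≅ I[1,2], I[1,5], I[2,2], I[4,4]^2, I[6,7]^2. HN layers by μ_θ (4 steps, strictly decreasing):
  μ^(1)=32; μ^(2)=4; μ^(3)=-10; μ^(4)=-17

((0, 2, 0, 0, 0, 0, 0); (1, 0, 0, 0, 0, 2, 2); (1, 1, 1, 1, 1, 0, 0); (0, 0, 0, 2, 0, 0, 0))


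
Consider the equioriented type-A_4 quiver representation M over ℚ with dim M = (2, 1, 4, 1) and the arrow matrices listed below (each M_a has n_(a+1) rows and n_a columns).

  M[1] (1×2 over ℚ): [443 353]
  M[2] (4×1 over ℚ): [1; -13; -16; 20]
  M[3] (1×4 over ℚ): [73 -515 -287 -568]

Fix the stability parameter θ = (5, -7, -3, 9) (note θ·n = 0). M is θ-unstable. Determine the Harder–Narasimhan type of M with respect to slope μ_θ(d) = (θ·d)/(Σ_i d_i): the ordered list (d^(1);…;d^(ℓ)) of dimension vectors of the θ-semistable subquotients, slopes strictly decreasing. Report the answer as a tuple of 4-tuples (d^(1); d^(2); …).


Via rank(M_{q-1}∘⋯∘M_p): M ≅ I[1,1], I[1,3], I[3,3]^2, I[3,4].
μ_θ-semistable layers: μ^(1)=9; μ^(2)=5; μ^(3)=-5/3; μ^(4)=-3

((0, 0, 0, 1); (1, 0, 0, 0); (1, 1, 1, 0); (0, 0, 3, 0))


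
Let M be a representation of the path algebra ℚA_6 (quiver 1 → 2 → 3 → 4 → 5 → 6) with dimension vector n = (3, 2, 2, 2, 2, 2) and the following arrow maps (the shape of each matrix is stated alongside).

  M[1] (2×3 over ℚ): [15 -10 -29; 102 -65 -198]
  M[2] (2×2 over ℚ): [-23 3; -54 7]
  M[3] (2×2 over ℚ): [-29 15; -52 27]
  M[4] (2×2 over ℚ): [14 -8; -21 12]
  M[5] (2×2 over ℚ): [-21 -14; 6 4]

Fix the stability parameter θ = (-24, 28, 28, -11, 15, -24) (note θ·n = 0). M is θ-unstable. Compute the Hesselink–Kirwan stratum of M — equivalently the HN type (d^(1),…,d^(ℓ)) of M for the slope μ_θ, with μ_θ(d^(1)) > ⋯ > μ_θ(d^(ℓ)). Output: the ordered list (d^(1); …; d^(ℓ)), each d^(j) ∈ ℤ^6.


Barcode: M ≅ I[1,1], I[1,4], I[1,5], I[5,6], I[6,6]. HN layers by μ_θ (3 steps, strictly decreasing):
  μ^(1)=15; μ^(2)=-9/2; μ^(3)=-24

((0, 2, 2, 2, 1, 0); (0, 0, 0, 0, 1, 1); (3, 0, 0, 0, 0, 1))


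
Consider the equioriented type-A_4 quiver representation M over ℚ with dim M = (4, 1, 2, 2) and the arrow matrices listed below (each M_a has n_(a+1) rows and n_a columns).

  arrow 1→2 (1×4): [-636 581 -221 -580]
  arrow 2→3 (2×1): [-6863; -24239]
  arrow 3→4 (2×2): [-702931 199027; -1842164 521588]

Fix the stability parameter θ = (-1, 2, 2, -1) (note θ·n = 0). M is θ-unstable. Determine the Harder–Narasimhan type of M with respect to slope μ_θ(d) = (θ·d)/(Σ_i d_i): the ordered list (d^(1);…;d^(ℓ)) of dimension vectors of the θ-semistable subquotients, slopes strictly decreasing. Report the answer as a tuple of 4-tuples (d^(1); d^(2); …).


Via rank(M_{q-1}∘⋯∘M_p): M ≅ I[1,1]^3, I[1,3], I[3,4], I[4,4].
μ_θ-semistable layers: μ^(1)=2; μ^(2)=1/2; μ^(3)=-1

((0, 1, 1, 0); (0, 0, 1, 1); (4, 0, 0, 1))


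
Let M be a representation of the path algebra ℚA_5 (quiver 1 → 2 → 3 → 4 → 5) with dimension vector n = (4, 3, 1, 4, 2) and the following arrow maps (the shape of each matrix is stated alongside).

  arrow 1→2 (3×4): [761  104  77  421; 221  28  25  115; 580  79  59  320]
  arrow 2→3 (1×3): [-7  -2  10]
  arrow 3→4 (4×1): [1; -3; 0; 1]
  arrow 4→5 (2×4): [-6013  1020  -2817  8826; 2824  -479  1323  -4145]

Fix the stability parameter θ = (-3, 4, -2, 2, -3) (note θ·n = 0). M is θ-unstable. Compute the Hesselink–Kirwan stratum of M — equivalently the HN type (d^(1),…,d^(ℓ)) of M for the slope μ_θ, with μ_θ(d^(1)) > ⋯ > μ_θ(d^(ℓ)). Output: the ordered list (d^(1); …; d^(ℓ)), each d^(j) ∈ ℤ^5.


Via rank(M_{q-1}∘⋯∘M_p): M ≅ I[1,1], I[1,2]^2, I[1,5], I[4,4]^2, I[4,5].
μ_θ-semistable layers: μ^(1)=4; μ^(2)=2; μ^(3)=1/4; μ^(4)=-1/2; μ^(5)=-3

((0, 2, 0, 0, 0); (0, 0, 0, 2, 0); (0, 1, 1, 1, 1); (0, 0, 0, 1, 1); (4, 0, 0, 0, 0))


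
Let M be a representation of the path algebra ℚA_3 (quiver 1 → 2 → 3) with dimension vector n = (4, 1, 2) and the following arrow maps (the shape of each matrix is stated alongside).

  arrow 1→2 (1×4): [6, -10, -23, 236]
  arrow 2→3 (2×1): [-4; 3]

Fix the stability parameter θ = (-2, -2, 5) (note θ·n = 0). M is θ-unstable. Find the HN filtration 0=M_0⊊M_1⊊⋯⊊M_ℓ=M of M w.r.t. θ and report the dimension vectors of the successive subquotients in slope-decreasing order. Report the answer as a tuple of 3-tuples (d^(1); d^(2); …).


Interval decomposition of M: I[1,1]^3, I[1,3], I[3,3].
HN type (ℓ=2): μ^(1)=5; μ^(2)=-2

((0, 0, 2); (4, 1, 0))


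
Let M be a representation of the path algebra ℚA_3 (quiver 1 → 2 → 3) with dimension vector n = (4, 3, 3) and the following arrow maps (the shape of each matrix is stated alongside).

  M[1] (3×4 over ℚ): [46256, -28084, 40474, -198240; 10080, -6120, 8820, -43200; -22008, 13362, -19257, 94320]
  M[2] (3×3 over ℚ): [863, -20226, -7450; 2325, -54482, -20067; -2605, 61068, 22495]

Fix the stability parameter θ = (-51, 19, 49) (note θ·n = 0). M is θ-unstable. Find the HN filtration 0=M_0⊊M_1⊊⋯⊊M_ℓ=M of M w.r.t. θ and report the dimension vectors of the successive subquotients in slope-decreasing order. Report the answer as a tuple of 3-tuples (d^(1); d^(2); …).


Interval decomposition of M: I[1,1]^3, I[1,3], I[2,3]^2.
HN type (ℓ=3): μ^(1)=49; μ^(2)=19; μ^(3)=-51

((0, 0, 3); (0, 3, 0); (4, 0, 0))


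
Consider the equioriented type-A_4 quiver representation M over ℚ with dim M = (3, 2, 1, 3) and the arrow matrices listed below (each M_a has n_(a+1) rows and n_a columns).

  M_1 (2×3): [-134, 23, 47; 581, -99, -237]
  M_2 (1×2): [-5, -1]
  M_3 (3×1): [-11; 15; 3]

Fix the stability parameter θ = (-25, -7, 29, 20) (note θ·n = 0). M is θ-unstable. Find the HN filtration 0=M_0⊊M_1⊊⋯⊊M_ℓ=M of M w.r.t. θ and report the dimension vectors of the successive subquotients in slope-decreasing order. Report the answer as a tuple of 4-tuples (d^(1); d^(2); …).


Via rank(M_{q-1}∘⋯∘M_p): M ≅ I[1,1], I[1,2], I[1,4], I[4,4]^2.
μ_θ-semistable layers: μ^(1)=49/2; μ^(2)=20; μ^(3)=-7; μ^(4)=-25

((0, 0, 1, 1); (0, 0, 0, 2); (0, 2, 0, 0); (3, 0, 0, 0))


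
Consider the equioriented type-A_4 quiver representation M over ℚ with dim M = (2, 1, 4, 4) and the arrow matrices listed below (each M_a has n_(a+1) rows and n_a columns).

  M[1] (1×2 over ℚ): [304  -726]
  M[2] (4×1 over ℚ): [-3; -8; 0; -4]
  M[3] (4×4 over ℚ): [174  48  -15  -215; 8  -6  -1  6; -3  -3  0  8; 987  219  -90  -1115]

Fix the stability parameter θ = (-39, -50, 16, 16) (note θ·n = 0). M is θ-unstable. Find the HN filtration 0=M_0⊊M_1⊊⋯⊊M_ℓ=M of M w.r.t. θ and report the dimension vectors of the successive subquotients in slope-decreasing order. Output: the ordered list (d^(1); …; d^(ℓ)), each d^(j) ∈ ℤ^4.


Barcode: M ≅ I[1,1], I[1,4], I[3,3], I[3,4]^2, I[4,4]. HN layers by μ_θ (3 steps, strictly decreasing):
  μ^(1)=16; μ^(2)=-39; μ^(3)=-89/2

((0, 0, 4, 4); (1, 0, 0, 0); (1, 1, 0, 0))


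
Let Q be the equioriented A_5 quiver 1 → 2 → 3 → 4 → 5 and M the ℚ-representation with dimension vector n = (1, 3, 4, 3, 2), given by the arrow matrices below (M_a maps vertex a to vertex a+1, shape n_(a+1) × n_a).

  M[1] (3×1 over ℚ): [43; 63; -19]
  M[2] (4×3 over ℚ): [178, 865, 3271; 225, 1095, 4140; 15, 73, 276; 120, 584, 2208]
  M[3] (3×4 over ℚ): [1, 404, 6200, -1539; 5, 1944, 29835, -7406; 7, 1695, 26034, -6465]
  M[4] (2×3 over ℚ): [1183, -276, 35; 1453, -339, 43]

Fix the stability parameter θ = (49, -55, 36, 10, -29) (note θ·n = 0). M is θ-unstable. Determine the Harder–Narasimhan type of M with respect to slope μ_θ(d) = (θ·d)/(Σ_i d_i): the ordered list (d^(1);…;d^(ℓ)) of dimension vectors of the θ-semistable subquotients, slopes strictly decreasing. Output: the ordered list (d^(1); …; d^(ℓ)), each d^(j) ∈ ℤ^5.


Barcode: M ≅ I[1,2], I[2,5]^2, I[3,3], I[3,4]. HN layers by μ_θ (5 steps, strictly decreasing):
  μ^(1)=36; μ^(2)=23; μ^(3)=17/3; μ^(4)=-3; μ^(5)=-55

((0, 0, 1, 0, 0); (0, 0, 1, 1, 0); (0, 0, 2, 2, 2); (1, 1, 0, 0, 0); (0, 2, 0, 0, 0))


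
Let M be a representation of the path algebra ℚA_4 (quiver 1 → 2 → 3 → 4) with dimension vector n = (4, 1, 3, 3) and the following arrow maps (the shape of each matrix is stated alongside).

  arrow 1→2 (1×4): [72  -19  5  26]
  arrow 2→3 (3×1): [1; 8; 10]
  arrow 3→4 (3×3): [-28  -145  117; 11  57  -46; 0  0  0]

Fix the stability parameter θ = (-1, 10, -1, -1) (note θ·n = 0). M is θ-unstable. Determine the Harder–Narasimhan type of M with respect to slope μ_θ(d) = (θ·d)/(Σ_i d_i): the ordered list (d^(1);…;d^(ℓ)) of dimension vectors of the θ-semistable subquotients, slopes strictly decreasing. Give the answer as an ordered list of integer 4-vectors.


Via rank(M_{q-1}∘⋯∘M_p): M ≅ I[1,1]^3, I[1,4], I[3,3], I[3,4], I[4,4].
μ_θ-semistable layers: μ^(1)=8/3; μ^(2)=-1

((0, 1, 1, 1); (4, 0, 2, 2))


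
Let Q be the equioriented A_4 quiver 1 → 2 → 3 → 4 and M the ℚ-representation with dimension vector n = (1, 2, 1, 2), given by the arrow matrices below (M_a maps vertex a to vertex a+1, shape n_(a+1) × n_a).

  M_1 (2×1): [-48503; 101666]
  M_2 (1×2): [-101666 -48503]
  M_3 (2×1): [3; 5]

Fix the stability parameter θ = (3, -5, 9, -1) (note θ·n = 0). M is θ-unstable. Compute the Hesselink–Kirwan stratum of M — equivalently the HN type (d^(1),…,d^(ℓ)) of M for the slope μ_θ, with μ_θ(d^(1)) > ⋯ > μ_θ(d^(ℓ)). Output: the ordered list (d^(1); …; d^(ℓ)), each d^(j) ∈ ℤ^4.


Via rank(M_{q-1}∘⋯∘M_p): M ≅ I[1,2], I[2,4], I[4,4].
μ_θ-semistable layers: μ^(1)=4; μ^(2)=-1; μ^(3)=-5

((0, 0, 1, 1); (1, 1, 0, 1); (0, 1, 0, 0))


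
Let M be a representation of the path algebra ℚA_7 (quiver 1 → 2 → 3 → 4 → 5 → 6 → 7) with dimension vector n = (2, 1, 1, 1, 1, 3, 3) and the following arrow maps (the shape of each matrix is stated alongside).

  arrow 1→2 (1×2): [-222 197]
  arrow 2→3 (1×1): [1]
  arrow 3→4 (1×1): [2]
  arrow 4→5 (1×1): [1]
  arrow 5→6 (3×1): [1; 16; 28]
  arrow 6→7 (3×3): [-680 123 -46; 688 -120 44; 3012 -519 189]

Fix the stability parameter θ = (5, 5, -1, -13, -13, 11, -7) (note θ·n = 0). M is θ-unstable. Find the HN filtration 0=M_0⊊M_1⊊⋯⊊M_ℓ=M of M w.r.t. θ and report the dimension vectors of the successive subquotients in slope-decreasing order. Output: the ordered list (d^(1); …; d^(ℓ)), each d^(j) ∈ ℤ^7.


Barcode: M ≅ I[1,1], I[1,6], I[6,7]^2, I[7,7]. HN layers by μ_θ (5 steps, strictly decreasing):
  μ^(1)=11; μ^(2)=5; μ^(3)=2; μ^(4)=-17/5; μ^(5)=-7

((0, 0, 0, 0, 0, 1, 0); (1, 0, 0, 0, 0, 0, 0); (0, 0, 0, 0, 0, 2, 2); (1, 1, 1, 1, 1, 0, 0); (0, 0, 0, 0, 0, 0, 1))


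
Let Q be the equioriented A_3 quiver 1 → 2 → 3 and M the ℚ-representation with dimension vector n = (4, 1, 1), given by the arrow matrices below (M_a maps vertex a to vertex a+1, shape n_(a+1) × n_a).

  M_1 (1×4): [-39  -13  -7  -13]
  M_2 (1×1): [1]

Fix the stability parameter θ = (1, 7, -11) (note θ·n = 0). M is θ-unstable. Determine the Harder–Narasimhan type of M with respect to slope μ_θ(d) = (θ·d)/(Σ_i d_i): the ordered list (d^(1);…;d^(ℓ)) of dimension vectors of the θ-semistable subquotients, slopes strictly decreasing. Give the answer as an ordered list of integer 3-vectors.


Barcode: M ≅ I[1,1]^3, I[1,3]. HN layers by μ_θ (2 steps, strictly decreasing):
  μ^(1)=1; μ^(2)=-1

((3, 0, 0); (1, 1, 1))


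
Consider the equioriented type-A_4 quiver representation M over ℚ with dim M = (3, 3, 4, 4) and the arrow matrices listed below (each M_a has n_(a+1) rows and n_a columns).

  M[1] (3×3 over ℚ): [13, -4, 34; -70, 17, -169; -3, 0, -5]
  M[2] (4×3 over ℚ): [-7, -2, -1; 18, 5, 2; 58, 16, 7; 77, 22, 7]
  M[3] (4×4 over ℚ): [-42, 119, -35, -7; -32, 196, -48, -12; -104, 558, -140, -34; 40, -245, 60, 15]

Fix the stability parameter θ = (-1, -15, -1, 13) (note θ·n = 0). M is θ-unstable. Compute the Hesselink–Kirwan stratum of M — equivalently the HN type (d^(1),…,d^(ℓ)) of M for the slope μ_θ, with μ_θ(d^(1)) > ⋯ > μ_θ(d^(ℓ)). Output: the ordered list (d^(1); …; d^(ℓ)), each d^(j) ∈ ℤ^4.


Interval decomposition of M: I[1,3], I[1,4]^2, I[3,3], I[4,4]^2.
HN type (ℓ=3): μ^(1)=13; μ^(2)=-1; μ^(3)=-8

((0, 0, 0, 4); (0, 0, 4, 0); (3, 3, 0, 0))


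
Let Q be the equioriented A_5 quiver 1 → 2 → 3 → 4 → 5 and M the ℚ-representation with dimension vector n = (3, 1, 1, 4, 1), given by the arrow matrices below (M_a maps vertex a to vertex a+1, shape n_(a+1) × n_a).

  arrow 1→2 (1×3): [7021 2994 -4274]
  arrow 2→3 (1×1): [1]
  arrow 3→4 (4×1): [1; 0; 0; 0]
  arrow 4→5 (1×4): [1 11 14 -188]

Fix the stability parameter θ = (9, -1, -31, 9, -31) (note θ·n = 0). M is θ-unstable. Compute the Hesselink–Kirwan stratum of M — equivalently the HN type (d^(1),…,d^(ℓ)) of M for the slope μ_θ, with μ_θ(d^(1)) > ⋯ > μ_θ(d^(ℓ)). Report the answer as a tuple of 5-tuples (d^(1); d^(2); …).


Barcode: M ≅ I[1,1]^2, I[1,5], I[4,4]^3. HN layers by μ_θ (2 steps, strictly decreasing):
  μ^(1)=9; μ^(2)=-9

((2, 0, 0, 3, 0); (1, 1, 1, 1, 1))


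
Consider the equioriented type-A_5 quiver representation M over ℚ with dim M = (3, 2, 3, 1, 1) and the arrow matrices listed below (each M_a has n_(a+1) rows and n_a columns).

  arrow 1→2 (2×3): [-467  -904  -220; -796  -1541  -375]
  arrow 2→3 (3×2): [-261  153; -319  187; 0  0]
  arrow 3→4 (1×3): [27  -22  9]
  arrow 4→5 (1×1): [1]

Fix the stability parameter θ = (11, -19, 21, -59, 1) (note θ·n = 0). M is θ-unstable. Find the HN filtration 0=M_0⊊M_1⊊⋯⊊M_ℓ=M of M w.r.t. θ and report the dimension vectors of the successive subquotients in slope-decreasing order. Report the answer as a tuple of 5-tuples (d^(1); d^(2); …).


Barcode: M ≅ I[1,1], I[1,2], I[1,5], I[3,3]^2. HN layers by μ_θ (5 steps, strictly decreasing):
  μ^(1)=21; μ^(2)=11; μ^(3)=1; μ^(4)=-4; μ^(5)=-23/2

((0, 0, 2, 0, 0); (1, 0, 0, 0, 0); (0, 0, 0, 0, 1); (1, 1, 0, 0, 0); (1, 1, 1, 1, 0))


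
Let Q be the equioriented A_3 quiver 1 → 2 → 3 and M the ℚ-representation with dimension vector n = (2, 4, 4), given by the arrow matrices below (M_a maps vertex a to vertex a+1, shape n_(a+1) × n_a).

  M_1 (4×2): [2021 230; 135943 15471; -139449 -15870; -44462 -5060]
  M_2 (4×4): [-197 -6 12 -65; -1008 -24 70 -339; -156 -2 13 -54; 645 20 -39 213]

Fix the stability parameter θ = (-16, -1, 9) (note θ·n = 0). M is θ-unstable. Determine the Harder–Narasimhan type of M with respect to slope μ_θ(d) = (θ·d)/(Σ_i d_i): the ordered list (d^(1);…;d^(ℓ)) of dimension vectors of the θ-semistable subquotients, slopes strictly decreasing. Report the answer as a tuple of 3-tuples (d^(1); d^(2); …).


Via rank(M_{q-1}∘⋯∘M_p): M ≅ I[1,2], I[1,3], I[2,3]^2, I[3,3].
μ_θ-semistable layers: μ^(1)=9; μ^(2)=-1; μ^(3)=-16

((0, 0, 4); (0, 4, 0); (2, 0, 0))


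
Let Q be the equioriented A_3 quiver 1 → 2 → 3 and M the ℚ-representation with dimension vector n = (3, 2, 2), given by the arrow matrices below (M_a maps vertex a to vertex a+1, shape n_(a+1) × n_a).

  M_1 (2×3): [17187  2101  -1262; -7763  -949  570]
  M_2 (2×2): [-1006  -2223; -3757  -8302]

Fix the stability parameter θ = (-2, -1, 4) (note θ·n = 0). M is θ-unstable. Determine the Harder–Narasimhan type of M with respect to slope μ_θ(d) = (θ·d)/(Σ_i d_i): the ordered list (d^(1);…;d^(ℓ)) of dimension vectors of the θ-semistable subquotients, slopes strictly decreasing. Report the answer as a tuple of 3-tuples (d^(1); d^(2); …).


Via rank(M_{q-1}∘⋯∘M_p): M ≅ I[1,1], I[1,3]^2.
μ_θ-semistable layers: μ^(1)=4; μ^(2)=-1; μ^(3)=-2

((0, 0, 2); (0, 2, 0); (3, 0, 0))


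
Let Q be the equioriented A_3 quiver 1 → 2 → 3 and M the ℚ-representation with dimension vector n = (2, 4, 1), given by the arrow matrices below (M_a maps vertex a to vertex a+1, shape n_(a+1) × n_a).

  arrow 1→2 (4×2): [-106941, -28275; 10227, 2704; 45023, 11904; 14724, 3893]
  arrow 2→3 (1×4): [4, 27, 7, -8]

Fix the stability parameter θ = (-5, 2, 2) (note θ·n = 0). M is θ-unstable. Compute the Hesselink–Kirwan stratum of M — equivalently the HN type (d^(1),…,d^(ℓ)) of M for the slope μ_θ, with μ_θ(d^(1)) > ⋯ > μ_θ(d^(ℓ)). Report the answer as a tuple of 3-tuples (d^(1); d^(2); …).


Interval decomposition of M: I[1,2], I[1,3], I[2,2]^2.
HN type (ℓ=2): μ^(1)=2; μ^(2)=-5

((0, 4, 1); (2, 0, 0))


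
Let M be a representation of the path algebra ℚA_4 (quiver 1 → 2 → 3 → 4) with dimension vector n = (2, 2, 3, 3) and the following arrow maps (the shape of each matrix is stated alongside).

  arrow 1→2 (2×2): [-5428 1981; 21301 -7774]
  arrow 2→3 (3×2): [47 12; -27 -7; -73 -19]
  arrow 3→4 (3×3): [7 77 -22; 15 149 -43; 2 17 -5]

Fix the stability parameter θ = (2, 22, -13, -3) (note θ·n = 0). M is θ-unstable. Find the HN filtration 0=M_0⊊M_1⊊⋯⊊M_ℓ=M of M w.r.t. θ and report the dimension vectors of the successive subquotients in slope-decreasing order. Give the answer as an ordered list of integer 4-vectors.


Via rank(M_{q-1}∘⋯∘M_p): M ≅ I[1,4]^2, I[3,4].
μ_θ-semistable layers: μ^(1)=2; μ^(2)=-3; μ^(3)=-13

((2, 2, 2, 2); (0, 0, 0, 1); (0, 0, 1, 0))


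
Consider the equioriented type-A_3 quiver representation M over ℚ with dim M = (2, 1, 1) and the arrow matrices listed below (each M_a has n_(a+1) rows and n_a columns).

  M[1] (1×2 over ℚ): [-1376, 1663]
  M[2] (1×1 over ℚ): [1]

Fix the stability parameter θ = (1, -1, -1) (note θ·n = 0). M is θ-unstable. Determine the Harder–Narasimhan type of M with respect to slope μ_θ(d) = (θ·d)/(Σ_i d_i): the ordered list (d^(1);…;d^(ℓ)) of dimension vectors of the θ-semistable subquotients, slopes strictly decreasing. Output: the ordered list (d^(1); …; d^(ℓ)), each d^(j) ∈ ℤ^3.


Via rank(M_{q-1}∘⋯∘M_p): M ≅ I[1,1], I[1,3].
μ_θ-semistable layers: μ^(1)=1; μ^(2)=-1/3

((1, 0, 0); (1, 1, 1))


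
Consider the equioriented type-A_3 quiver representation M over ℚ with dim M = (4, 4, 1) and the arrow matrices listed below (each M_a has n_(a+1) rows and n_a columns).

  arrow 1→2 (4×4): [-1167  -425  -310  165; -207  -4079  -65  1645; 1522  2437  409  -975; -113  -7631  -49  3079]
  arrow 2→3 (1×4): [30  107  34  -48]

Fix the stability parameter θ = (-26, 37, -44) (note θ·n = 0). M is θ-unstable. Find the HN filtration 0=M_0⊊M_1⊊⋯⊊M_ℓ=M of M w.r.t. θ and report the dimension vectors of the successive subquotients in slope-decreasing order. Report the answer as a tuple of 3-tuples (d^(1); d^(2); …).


Interval decomposition of M: I[1,2]^3, I[1,3].
HN type (ℓ=3): μ^(1)=37; μ^(2)=-7/2; μ^(3)=-26

((0, 3, 0); (0, 1, 1); (4, 0, 0))


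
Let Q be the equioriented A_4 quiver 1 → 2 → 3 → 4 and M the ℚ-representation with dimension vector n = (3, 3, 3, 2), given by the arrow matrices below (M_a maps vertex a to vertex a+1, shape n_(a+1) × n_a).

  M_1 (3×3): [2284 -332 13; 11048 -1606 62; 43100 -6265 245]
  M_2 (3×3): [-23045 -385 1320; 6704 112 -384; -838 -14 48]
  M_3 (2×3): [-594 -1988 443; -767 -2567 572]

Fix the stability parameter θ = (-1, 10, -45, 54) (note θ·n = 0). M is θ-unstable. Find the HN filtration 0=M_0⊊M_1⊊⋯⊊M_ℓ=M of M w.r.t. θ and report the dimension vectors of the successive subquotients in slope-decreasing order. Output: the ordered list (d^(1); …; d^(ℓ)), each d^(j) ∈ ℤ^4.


Via rank(M_{q-1}∘⋯∘M_p): M ≅ I[1,1], I[1,2], I[1,4], I[2,2], I[3,3], I[3,4].
μ_θ-semistable layers: μ^(1)=54; μ^(2)=10; μ^(3)=-1; μ^(4)=-12; μ^(5)=-45

((0, 0, 0, 2); (0, 2, 0, 0); (2, 0, 0, 0); (1, 1, 1, 0); (0, 0, 2, 0))


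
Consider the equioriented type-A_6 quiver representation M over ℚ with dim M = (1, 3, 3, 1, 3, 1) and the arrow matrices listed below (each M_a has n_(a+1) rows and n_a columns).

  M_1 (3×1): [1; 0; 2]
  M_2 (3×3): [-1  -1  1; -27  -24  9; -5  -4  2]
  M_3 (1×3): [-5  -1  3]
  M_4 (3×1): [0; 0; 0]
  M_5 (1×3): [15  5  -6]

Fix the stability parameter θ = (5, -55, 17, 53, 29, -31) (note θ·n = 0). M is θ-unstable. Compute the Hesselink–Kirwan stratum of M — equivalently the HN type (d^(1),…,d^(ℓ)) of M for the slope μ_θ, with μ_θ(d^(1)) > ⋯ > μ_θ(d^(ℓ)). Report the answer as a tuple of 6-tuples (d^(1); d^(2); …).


Interval decomposition of M: I[1,4], I[2,3]^2, I[5,5]^2, I[5,6].
HN type (ℓ=6): μ^(1)=53; μ^(2)=29; μ^(3)=17; μ^(4)=-1; μ^(5)=-25; μ^(6)=-55

((0, 0, 0, 1, 0, 0); (0, 0, 0, 0, 2, 0); (0, 0, 3, 0, 0, 0); (0, 0, 0, 0, 1, 1); (1, 1, 0, 0, 0, 0); (0, 2, 0, 0, 0, 0))


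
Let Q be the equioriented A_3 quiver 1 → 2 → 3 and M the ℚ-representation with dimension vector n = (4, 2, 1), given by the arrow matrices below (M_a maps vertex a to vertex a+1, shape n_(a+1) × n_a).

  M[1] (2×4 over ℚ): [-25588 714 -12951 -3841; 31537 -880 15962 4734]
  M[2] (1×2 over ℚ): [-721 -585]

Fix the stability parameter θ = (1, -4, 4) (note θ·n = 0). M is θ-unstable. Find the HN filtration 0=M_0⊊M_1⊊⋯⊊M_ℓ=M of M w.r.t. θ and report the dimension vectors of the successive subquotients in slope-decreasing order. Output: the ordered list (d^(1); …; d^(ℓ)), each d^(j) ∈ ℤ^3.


Barcode: M ≅ I[1,1]^2, I[1,2], I[1,3]. HN layers by μ_θ (3 steps, strictly decreasing):
  μ^(1)=4; μ^(2)=1; μ^(3)=-3/2

((0, 0, 1); (2, 0, 0); (2, 2, 0))


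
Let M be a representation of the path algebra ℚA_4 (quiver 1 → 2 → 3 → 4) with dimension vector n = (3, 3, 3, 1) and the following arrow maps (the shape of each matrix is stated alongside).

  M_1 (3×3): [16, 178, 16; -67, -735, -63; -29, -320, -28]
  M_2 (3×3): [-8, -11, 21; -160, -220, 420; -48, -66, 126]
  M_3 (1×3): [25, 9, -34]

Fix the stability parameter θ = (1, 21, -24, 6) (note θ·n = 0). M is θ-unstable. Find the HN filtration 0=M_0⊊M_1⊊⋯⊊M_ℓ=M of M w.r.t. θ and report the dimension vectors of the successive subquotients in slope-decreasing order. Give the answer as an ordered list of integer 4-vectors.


Interval decomposition of M: I[1,2]^2, I[1,4], I[3,3]^2.
HN type (ℓ=5): μ^(1)=21; μ^(2)=6; μ^(3)=1; μ^(4)=-2/3; μ^(5)=-24

((0, 2, 0, 0); (0, 0, 0, 1); (2, 0, 0, 0); (1, 1, 1, 0); (0, 0, 2, 0))


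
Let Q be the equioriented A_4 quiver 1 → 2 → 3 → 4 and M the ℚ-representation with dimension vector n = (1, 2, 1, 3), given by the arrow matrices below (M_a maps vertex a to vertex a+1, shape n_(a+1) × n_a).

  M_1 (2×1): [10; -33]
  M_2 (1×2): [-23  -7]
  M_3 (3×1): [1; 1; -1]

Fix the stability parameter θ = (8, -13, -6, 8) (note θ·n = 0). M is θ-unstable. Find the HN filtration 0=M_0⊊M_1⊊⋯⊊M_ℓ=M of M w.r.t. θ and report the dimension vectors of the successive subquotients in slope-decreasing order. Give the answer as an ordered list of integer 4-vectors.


Barcode: M ≅ I[1,4], I[2,2], I[4,4]^2. HN layers by μ_θ (3 steps, strictly decreasing):
  μ^(1)=8; μ^(2)=-11/3; μ^(3)=-13

((0, 0, 0, 3); (1, 1, 1, 0); (0, 1, 0, 0))


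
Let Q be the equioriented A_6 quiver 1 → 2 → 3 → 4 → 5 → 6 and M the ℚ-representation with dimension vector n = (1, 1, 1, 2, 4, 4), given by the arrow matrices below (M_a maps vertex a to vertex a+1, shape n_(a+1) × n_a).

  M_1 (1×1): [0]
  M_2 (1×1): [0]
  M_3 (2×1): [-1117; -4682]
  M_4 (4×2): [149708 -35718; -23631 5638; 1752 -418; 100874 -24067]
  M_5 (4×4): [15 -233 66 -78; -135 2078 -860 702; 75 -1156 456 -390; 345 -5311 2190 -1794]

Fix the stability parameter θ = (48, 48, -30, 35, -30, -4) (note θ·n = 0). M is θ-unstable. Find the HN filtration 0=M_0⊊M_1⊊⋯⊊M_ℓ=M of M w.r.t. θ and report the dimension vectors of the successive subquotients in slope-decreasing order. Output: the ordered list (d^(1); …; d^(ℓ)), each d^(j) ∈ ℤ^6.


Barcode: M ≅ I[1,1], I[2,2], I[3,6], I[4,5], I[5,5], I[5,6], I[6,6]^2. HN layers by μ_θ (5 steps, strictly decreasing):
  μ^(1)=48; μ^(2)=5/2; μ^(3)=1/3; μ^(4)=-4; μ^(5)=-30

((1, 1, 0, 0, 0, 0); (0, 0, 0, 1, 1, 0); (0, 0, 0, 1, 1, 1); (0, 0, 0, 0, 0, 3); (0, 0, 1, 0, 2, 0))


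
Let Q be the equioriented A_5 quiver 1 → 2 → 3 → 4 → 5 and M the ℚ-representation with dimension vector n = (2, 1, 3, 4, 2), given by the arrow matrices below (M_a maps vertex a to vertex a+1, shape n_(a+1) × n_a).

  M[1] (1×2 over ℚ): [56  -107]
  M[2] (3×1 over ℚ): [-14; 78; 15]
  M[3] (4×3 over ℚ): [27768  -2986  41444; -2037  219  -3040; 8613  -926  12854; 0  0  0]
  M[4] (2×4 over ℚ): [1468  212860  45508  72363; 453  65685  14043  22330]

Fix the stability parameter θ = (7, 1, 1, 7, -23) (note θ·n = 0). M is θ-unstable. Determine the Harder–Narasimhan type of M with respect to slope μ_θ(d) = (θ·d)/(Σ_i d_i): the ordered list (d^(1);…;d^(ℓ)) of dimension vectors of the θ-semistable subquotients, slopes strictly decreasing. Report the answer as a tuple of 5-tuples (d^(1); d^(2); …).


Interval decomposition of M: I[1,1], I[1,3], I[3,4], I[3,5], I[4,4], I[4,5].
HN type (ℓ=5): μ^(1)=7; μ^(2)=3; μ^(3)=1; μ^(4)=-5; μ^(5)=-8

((1, 0, 0, 2, 0); (1, 1, 1, 0, 0); (0, 0, 1, 0, 0); (0, 0, 1, 1, 1); (0, 0, 0, 1, 1))


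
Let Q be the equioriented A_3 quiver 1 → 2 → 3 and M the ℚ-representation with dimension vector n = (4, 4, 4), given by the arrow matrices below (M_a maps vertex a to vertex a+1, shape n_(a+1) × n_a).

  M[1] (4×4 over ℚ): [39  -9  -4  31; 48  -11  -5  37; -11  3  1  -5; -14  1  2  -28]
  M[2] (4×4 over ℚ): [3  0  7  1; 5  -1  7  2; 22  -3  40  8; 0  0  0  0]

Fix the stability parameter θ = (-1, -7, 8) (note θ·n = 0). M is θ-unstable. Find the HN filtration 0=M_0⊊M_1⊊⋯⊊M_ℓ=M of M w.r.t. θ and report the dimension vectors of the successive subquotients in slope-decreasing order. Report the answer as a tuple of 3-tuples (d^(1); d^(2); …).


Via rank(M_{q-1}∘⋯∘M_p): M ≅ I[1,2], I[1,3]^3, I[3,3].
μ_θ-semistable layers: μ^(1)=8; μ^(2)=-4

((0, 0, 4); (4, 4, 0))


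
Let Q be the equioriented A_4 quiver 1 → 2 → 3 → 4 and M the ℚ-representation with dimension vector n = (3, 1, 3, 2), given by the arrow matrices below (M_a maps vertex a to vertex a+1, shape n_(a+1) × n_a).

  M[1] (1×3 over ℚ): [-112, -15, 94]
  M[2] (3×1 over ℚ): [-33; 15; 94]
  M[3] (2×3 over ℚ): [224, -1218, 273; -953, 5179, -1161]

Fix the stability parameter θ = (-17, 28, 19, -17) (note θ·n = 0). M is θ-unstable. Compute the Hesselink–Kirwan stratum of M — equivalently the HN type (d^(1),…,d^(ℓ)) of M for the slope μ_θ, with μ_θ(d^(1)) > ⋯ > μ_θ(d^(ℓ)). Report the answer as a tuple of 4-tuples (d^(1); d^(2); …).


Interval decomposition of M: I[1,1]^2, I[1,3], I[3,4]^2.
HN type (ℓ=3): μ^(1)=47/2; μ^(2)=1; μ^(3)=-17

((0, 1, 1, 0); (0, 0, 2, 2); (3, 0, 0, 0))


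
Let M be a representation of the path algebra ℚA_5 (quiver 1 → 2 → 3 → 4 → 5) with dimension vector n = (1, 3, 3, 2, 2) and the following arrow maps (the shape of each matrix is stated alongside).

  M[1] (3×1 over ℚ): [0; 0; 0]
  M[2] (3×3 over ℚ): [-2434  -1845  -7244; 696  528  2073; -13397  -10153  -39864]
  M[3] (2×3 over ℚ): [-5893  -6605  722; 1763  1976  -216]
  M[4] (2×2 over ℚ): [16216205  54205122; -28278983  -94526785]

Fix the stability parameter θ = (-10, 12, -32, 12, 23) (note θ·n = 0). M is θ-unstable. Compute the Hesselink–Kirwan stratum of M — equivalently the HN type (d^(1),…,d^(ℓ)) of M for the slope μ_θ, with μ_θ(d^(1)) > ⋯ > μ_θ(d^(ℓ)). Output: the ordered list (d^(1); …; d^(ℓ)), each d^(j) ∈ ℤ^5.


Barcode: M ≅ I[1,1], I[2,3], I[2,5]^2. HN layers by μ_θ (3 steps, strictly decreasing):
  μ^(1)=23; μ^(2)=12; μ^(3)=-10

((0, 0, 0, 0, 2); (0, 0, 0, 2, 0); (1, 3, 3, 0, 0))
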